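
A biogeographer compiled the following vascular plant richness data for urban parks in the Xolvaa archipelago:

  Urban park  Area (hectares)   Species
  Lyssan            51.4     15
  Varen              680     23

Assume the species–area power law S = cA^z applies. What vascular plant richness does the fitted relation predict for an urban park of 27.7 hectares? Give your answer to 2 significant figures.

z = ln(23/15) / ln(680/51.4) = 0.4274 / 2.5825 = 0.1655
c = 15 / 51.4^0.1655 = 15 / 1.92 = 7.814
S₃ = 7.814 × 27.7^0.1655 = 7.814 × 1.733 ≈ 13.54

14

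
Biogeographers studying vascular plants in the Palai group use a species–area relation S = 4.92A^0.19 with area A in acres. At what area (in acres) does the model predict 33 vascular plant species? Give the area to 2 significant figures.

33 = 4.92 × A^0.19  ⇒  A^0.19 = 33/4.92 = 6.707
ln A = ln(6.707) / 0.19 = 1.9032 / 0.19 = 10.0168
A = e^10.0168 ≈ 22400 acres

22000 acres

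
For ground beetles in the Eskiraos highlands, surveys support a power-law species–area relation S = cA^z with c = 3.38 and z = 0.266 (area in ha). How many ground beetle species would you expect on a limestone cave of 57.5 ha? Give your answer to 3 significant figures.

S = 3.38 × 57.5^0.266
ln S = ln 3.38 + 0.266 × ln 57.5 = 1.2179 + 0.266 × 4.0518 = 2.2957
S = e^2.2957 ≈ 9.931

9.93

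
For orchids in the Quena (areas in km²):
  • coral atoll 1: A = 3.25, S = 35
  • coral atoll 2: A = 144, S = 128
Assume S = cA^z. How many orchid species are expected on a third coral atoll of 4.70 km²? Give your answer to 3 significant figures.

z = ln(128/35) / ln(144/3.25) = 1.2967 / 3.7912 = 0.3420
c = 35 / 3.25^0.3420 = 35 / 1.497 = 23.39
S₃ = 23.39 × 4.7^0.3420 = 23.39 × 1.698 ≈ 39.71

39.7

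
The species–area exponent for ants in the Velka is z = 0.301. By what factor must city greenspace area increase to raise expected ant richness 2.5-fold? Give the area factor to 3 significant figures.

21.0

(A₂/A₁)^0.301 = 2.5, so A₂/A₁ = 2.5^(1/0.301) = 2.5^3.322
ln(A₂/A₁) = ln 2.5 / 0.301 = 0.9163 / 0.301 = 3.0442
A₂/A₁ = e^3.0442 ≈ 20.99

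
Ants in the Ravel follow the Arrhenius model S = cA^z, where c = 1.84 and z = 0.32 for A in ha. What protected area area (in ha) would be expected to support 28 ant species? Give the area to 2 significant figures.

5000 ha

28 = 1.84 × A^0.32  ⇒  A^0.32 = 28/1.84 = 15.22
ln A = ln(15.22) / 0.32 = 2.7224 / 0.32 = 8.5076
A = e^8.5076 ≈ 4952 ha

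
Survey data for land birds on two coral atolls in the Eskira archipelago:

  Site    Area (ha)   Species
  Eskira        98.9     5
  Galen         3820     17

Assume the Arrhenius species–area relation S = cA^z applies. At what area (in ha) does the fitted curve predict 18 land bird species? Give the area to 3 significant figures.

z = ln(17/5) / ln(3820/98.9) = 1.2238 / 3.6539 = 0.3349
c = 5 / 98.9^0.3349 = 5 / 4.658 = 1.073
A = (18/1.073)^(1/0.3349) ⇒ ln A = ln(16.77)/0.3349 = 8.4187
A = e^8.4187 ≈ 4531 ha

4530 ha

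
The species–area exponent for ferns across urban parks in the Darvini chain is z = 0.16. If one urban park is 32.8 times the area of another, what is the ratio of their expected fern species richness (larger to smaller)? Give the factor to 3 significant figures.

1.75

S₂/S₁ = (A₂/A₁)^z = 32.8^0.16
ln(S₂/S₁) = 0.16 × ln 32.8 = 0.16 × 3.4904 = 0.5585
S₂/S₁ = e^0.5585 ≈ 1.748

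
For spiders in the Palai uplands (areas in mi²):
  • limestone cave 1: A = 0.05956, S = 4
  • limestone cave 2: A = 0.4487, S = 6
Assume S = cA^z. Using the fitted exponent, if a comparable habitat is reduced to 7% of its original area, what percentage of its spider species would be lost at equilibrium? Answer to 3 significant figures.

z = ln(6/4) / ln(0.4487/0.05956) = 0.4055 / 2.0194 = 0.2008
S_new/S_old = (A_new/A_old)^z = 0.07^0.2008 = exp(0.2008 × -2.6593) = 0.5863
Fraction lost = 1 − 0.5863 = 0.4137

41.4%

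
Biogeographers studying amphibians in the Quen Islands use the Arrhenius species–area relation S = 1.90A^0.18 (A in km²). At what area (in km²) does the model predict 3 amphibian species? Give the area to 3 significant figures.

3 = 1.9 × A^0.18  ⇒  A^0.18 = 3/1.9 = 1.579
ln A = ln(1.579) / 0.18 = 0.4568 / 0.18 = 2.5375
A = e^2.5375 ≈ 12.65 km²

12.6 km²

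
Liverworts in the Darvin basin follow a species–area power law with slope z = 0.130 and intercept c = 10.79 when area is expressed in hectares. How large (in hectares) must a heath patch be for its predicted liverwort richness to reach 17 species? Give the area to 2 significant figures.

33 hectares

17 = 10.79 × A^0.13  ⇒  A^0.13 = 17/10.79 = 1.576
ln A = ln(1.576) / 0.13 = 0.4546 / 0.13 = 3.4969
A = e^3.4969 ≈ 33.01 hectares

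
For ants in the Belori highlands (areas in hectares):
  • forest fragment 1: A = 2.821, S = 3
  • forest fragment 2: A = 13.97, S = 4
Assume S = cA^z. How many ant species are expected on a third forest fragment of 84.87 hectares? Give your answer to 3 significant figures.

z = ln(4/3) / ln(13.97/2.821) = 0.2877 / 1.5998 = 0.1798
c = 3 / 2.821^0.1798 = 3 / 1.205 = 2.49
S₃ = 2.49 × 84.87^0.1798 = 2.49 × 2.222 ≈ 5.533

5.53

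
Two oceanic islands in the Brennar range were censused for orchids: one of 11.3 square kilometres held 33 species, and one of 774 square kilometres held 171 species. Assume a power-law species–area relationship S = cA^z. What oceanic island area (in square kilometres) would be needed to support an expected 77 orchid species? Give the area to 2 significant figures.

z = ln(171/33) / ln(774/11.3) = 1.6452 / 4.2268 = 0.3892
c = 33 / 11.3^0.3892 = 33 / 2.57 = 12.84
A = (77/12.84)^(1/0.3892) ⇒ ln A = ln(5.996)/0.3892 = 4.6017
A = e^4.6017 ≈ 99.65 square kilometres

100 square kilometres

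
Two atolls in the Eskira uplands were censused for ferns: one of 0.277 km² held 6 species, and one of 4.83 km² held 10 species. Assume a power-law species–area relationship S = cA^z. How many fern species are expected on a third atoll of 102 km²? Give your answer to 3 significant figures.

z = ln(10/6) / ln(4.83/0.277) = 0.5108 / 2.8586 = 0.1787
c = 6 / 0.277^0.1787 = 6 / 0.795 = 7.547
S₃ = 7.547 × 102^0.1787 = 7.547 × 2.285 ≈ 17.25

17.2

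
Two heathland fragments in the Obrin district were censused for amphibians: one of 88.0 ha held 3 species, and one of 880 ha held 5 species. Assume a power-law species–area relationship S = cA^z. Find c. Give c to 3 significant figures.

1.11

z = ln(S₂/S₁) / ln(A₂/A₁) = ln(5/3) / ln(880/88) = 0.5108 / 2.3026 = 0.2218
c = S₁ / A₁^z = 3 / 88^0.2218 = 3 / 2.7 = 1.111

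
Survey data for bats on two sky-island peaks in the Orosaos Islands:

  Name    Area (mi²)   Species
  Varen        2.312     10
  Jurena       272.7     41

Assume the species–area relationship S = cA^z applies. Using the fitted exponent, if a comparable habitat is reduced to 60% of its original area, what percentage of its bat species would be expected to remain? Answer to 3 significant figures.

z = ln(41/10) / ln(272.7/2.312) = 1.4110 / 4.7703 = 0.2958
S_new/S_old = (A_new/A_old)^z = 0.6^0.2958 = exp(0.2958 × -0.5108) = 0.8598

86.0%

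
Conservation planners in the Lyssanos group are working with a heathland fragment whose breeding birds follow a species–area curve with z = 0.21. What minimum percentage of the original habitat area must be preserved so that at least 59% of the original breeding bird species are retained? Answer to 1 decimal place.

8.1%

Need (A_new/A_old)^0.21 = 0.59, so A_new/A_old = 0.59^(1/0.21) = 0.59^4.762
ln(A_new/A_old) = ln 0.59 / 0.21 = -0.5276 / 0.21 = -2.5125
A_new/A_old = e^-2.5125 ≈ 0.08106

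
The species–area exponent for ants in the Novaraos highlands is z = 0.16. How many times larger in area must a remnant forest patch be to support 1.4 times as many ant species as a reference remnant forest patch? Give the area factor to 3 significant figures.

(A₂/A₁)^0.16 = 1.4, so A₂/A₁ = 1.4^(1/0.16) = 1.4^6.25
ln(A₂/A₁) = ln 1.4 / 0.16 = 0.3365 / 0.16 = 2.1030
A₂/A₁ = e^2.1030 ≈ 8.19

8.19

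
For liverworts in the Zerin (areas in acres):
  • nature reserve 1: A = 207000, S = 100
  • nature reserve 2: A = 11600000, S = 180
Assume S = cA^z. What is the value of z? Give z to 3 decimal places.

0.146

Taking logs: ln S = ln c + z ln A, so z = (ln S₂ − ln S₁)/(ln A₂ − ln A₁).
z = ln(180/100) / ln(11600000/207000) = ln(1.8) / ln(56.04) = 0.5878 / 4.0260 = 0.1460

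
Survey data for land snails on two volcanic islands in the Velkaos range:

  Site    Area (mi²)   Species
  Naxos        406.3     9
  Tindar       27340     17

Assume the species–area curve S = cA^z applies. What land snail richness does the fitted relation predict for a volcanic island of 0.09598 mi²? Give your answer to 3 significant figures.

z = ln(17/9) / ln(27340/406.3) = 0.6360 / 4.2090 = 0.1511
c = 9 / 406.3^0.1511 = 9 / 2.479 = 3.631
S₃ = 3.631 × 0.09598^0.1511 = 3.631 × 0.7018 ≈ 2.548

2.55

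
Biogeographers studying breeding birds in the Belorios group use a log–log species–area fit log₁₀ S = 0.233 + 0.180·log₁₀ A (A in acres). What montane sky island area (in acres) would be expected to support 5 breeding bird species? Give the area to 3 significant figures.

5 = 1.71 × A^0.18  ⇒  A^0.18 = 5/1.71 = 2.924
ln A = ln(2.924) / 0.18 = 1.0729 / 0.18 = 5.9608
A = e^5.9608 ≈ 387.9 acres

388 acres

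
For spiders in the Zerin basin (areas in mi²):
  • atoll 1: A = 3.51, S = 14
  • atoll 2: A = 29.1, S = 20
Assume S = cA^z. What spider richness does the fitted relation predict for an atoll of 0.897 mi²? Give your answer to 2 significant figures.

z = ln(20/14) / ln(29.1/3.51) = 0.3567 / 2.1151 = 0.1686
c = 14 / 3.51^0.1686 = 14 / 1.236 = 11.33
S₃ = 11.33 × 0.897^0.1686 = 11.33 × 0.9818 ≈ 11.12

11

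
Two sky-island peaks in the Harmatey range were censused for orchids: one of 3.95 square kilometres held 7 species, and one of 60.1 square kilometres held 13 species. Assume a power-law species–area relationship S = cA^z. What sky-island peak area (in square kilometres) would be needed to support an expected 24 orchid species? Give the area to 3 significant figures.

z = ln(13/7) / ln(60.1/3.95) = 0.6190 / 2.7223 = 0.2274
c = 7 / 3.95^0.2274 = 7 / 1.367 = 5.122
A = (24/5.122)^(1/0.2274) ⇒ ln A = ln(4.686)/0.2274 = 6.7922
A = e^6.7922 ≈ 890.9 square kilometres

891 square kilometres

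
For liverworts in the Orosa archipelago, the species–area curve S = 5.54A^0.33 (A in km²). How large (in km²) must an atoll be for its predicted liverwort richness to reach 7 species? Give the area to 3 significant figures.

2.03 km²

7 = 5.54 × A^0.33  ⇒  A^0.33 = 7/5.54 = 1.264
ln A = ln(1.264) / 0.33 = 0.2339 / 0.33 = 0.7088
A = e^0.7088 ≈ 2.032 km²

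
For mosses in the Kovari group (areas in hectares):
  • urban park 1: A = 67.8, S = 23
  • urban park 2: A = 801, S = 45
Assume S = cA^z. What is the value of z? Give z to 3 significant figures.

0.272

Taking logs: ln S = ln c + z ln A, so z = (ln S₂ − ln S₁)/(ln A₂ − ln A₁).
z = ln(45/23) / ln(801/67.8) = ln(1.957) / ln(11.81) = 0.6712 / 2.4693 = 0.2718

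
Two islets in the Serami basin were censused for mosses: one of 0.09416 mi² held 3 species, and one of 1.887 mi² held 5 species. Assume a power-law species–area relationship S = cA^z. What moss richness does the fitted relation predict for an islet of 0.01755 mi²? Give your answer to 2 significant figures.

z = ln(5/3) / ln(1.887/0.09416) = 0.5108 / 2.9977 = 0.1704
c = 3 / 0.09416^0.1704 = 3 / 0.6686 = 4.487
S₃ = 4.487 × 0.01755^0.1704 = 4.487 × 0.5021 ≈ 2.253

2.3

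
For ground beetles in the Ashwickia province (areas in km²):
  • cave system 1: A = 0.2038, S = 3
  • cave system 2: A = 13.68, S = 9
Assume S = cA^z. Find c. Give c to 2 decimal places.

z = ln(S₂/S₁) / ln(A₂/A₁) = ln(9/3) / ln(13.68/0.2038) = 1.0986 / 4.2066 = 0.2612
c = S₁ / A₁^z = 3 / 0.2038^0.2612 = 3 / 0.6601 = 4.545

4.55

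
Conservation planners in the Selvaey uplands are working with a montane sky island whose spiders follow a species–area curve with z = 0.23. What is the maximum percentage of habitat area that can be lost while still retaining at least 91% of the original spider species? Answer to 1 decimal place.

Need (A_new/A_old)^0.23 = 0.91, so A_new/A_old = 0.91^(1/0.23) = 0.91^4.348
ln(A_new/A_old) = ln 0.91 / 0.23 = -0.0943 / 0.23 = -0.4100
A_new/A_old = e^-0.4100 ≈ 0.6636
Fraction that can be lost = 1 − 0.6636 = 0.3364

33.6%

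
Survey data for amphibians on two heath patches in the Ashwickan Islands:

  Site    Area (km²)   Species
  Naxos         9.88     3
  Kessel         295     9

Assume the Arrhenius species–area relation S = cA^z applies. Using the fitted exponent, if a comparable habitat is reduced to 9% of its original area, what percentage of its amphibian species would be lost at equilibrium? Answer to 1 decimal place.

z = ln(9/3) / ln(295/9.88) = 1.0986 / 3.3965 = 0.3235
S_new/S_old = (A_new/A_old)^z = 0.09^0.3235 = exp(0.3235 × -2.4079) = 0.4589
Fraction lost = 1 − 0.4589 = 0.5411

54.1%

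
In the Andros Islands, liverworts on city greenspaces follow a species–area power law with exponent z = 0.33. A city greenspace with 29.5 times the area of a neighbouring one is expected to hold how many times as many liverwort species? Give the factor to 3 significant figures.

S₂/S₁ = (A₂/A₁)^z = 29.5^0.33
ln(S₂/S₁) = 0.33 × ln 29.5 = 0.33 × 3.3844 = 1.1168
S₂/S₁ = e^1.1168 ≈ 3.055

3.06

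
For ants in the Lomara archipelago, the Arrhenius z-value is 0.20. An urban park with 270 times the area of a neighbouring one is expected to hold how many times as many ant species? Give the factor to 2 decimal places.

3.06

S₂/S₁ = (A₂/A₁)^z = 270^0.2
ln(S₂/S₁) = 0.2 × ln 270 = 0.2 × 5.5984 = 1.1197
S₂/S₁ = e^1.1197 ≈ 3.064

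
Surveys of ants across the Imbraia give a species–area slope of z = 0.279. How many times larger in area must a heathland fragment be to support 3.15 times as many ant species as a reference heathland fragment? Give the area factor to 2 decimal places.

61.10

(A₂/A₁)^0.279 = 3.15, so A₂/A₁ = 3.15^(1/0.279) = 3.15^3.584
ln(A₂/A₁) = ln 3.15 / 0.279 = 1.1474 / 0.279 = 4.1126
A₂/A₁ = e^4.1126 ≈ 61.1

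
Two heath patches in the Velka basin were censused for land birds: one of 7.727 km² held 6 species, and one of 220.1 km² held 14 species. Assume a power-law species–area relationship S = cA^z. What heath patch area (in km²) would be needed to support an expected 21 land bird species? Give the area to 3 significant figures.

z = ln(14/6) / ln(220.1/7.727) = 0.8473 / 3.3494 = 0.2530
c = 6 / 7.727^0.2530 = 6 / 1.677 = 3.577
A = (21/3.577)^(1/0.2530) ⇒ ln A = ln(5.871)/0.2530 = 6.9969
A = e^6.9969 ≈ 1093 km²

1090 km²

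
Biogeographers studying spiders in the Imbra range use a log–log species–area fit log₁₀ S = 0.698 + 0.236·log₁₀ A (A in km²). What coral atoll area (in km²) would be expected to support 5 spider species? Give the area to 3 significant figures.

1.01 km²

5 = 4.989 × A^0.236  ⇒  A^0.236 = 5/4.989 = 1.002
ln A = ln(1.002) / 0.236 = 0.0022 / 0.236 = 0.0095
A = e^0.0095 ≈ 1.01 km²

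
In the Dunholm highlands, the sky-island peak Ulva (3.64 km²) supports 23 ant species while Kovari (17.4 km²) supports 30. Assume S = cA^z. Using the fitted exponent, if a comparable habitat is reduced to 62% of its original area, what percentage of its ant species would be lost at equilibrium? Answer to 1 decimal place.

z = ln(30/23) / ln(17.4/3.64) = 0.2657 / 1.5645 = 0.1698
S_new/S_old = (A_new/A_old)^z = 0.62^0.1698 = exp(0.1698 × -0.4780) = 0.922
Fraction lost = 1 − 0.922 = 0.07798

7.8%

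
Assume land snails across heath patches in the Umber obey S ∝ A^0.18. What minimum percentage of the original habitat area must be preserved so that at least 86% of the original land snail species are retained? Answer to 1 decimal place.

Need (A_new/A_old)^0.18 = 0.86, so A_new/A_old = 0.86^(1/0.18) = 0.86^5.556
ln(A_new/A_old) = ln 0.86 / 0.18 = -0.1508 / 0.18 = -0.8379
A_new/A_old = e^-0.8379 ≈ 0.4326

43.3%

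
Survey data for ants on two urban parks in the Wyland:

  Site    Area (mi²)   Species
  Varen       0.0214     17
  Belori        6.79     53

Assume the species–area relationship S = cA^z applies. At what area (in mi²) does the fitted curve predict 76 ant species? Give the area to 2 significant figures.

42 mi²

z = ln(53/17) / ln(6.79/0.0214) = 1.1371 / 5.7598 = 0.1974
c = 17 / 0.0214^0.1974 = 17 / 0.4682 = 36.31
A = (76/36.31)^(1/0.1974) ⇒ ln A = ln(2.093)/0.1974 = 3.7412
A = e^3.7412 ≈ 42.15 mi²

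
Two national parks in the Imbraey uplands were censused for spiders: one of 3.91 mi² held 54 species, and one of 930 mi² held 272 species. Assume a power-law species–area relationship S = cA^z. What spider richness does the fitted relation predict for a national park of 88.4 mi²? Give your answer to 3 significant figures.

136

z = ln(272/54) / ln(930/3.91) = 1.6168 / 5.4716 = 0.2955
c = 54 / 3.91^0.2955 = 54 / 1.496 = 36.09
S₃ = 36.09 × 88.4^0.2955 = 36.09 × 3.76 ≈ 135.7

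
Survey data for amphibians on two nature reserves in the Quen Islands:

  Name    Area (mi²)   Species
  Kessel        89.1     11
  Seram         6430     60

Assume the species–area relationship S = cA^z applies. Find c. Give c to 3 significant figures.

z = ln(S₂/S₁) / ln(A₂/A₁) = ln(60/11) / ln(6430/89.1) = 1.6964 / 4.2790 = 0.3965
c = S₁ / A₁^z = 11 / 89.1^0.3965 = 11 / 5.93 = 1.855

1.85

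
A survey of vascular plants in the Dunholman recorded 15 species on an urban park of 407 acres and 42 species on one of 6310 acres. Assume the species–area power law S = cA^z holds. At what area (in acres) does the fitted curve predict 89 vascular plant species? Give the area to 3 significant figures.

z = ln(42/15) / ln(6310/407) = 1.0296 / 2.7411 = 0.3756
c = 15 / 407^0.3756 = 15 / 9.555 = 1.57
A = (89/1.57)^(1/0.3756) ⇒ ln A = ln(56.69)/0.3756 = 10.7491
A = e^10.7491 ≈ 46590 acres

46600 acres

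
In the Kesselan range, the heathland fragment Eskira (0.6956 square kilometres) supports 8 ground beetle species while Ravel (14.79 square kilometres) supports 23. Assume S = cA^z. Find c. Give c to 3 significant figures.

z = ln(S₂/S₁) / ln(A₂/A₁) = ln(23/8) / ln(14.79/0.6956) = 1.0561 / 3.0569 = 0.3455
c = S₁ / A₁^z = 8 / 0.6956^0.3455 = 8 / 0.8821 = 9.069

9.07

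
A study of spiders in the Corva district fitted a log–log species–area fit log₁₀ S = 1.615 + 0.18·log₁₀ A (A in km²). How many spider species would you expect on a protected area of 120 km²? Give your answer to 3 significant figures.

97.6

S = 41.21 × 120^0.18
ln S = ln 41.21 + 0.18 × ln 120 = 3.7187 + 0.18 × 4.7875 = 4.5804
S = e^4.5804 ≈ 97.56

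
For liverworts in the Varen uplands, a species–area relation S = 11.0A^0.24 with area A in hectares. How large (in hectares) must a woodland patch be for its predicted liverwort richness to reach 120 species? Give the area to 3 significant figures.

21100 hectares

120 = 11 × A^0.24  ⇒  A^0.24 = 120/11 = 10.91
ln A = ln(10.91) / 0.24 = 2.3896 / 0.24 = 9.9567
A = e^9.9567 ≈ 21092 hectares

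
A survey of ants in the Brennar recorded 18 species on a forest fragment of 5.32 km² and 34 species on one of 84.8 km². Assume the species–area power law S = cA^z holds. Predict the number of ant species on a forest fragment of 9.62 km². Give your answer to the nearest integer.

z = ln(34/18) / ln(84.8/5.32) = 0.6360 / 2.7688 = 0.2297
c = 18 / 5.32^0.2297 = 18 / 1.468 = 12.26
S₃ = 12.26 × 9.62^0.2297 = 12.26 × 1.682 ≈ 20.62

21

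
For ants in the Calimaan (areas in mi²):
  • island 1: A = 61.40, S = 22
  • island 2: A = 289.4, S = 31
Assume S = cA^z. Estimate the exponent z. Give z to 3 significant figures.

Taking logs: ln S = ln c + z ln A, so z = (ln S₂ − ln S₁)/(ln A₂ − ln A₁).
z = ln(31/22) / ln(289.4/61.4) = ln(1.409) / ln(4.713) = 0.3429 / 1.5504 = 0.2212

0.221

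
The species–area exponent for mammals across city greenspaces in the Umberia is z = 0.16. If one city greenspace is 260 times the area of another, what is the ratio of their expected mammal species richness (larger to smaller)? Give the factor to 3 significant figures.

2.43

S₂/S₁ = (A₂/A₁)^z = 260^0.16
ln(S₂/S₁) = 0.16 × ln 260 = 0.16 × 5.5607 = 0.8897
S₂/S₁ = e^0.8897 ≈ 2.434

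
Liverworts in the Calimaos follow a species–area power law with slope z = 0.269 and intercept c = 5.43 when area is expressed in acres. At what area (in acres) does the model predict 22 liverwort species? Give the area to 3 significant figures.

22 = 5.43 × A^0.269  ⇒  A^0.269 = 22/5.43 = 4.052
ln A = ln(4.052) / 0.269 = 1.3991 / 0.269 = 5.2011
A = e^5.2011 ≈ 181.5 acres

181 acres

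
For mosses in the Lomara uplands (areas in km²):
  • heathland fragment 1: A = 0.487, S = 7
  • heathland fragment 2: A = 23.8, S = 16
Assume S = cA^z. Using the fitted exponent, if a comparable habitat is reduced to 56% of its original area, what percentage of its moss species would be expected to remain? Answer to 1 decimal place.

z = ln(16/7) / ln(23.8/0.487) = 0.8267 / 3.8892 = 0.2126
S_new/S_old = (A_new/A_old)^z = 0.56^0.2126 = exp(0.2126 × -0.5798) = 0.884

88.4%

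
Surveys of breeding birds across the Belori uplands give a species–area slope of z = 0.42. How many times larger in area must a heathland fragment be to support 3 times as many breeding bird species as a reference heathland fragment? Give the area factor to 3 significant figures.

(A₂/A₁)^0.42 = 3, so A₂/A₁ = 3^(1/0.42) = 3^2.381
ln(A₂/A₁) = ln 3 / 0.42 = 1.0986 / 0.42 = 2.6157
A₂/A₁ = e^2.6157 ≈ 13.68

13.7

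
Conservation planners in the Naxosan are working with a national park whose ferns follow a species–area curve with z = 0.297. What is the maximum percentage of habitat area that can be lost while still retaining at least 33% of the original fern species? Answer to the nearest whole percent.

98%

Need (A_new/A_old)^0.297 = 0.33, so A_new/A_old = 0.33^(1/0.297) = 0.33^3.367
ln(A_new/A_old) = ln 0.33 / 0.297 = -1.1087 / 0.297 = -3.7329
A_new/A_old = e^-3.7329 ≈ 0.02392
Fraction that can be lost = 1 − 0.02392 = 0.9761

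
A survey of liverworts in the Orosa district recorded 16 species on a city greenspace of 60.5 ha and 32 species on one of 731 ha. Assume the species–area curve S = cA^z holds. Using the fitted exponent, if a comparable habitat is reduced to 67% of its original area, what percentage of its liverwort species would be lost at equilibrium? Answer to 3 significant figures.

z = ln(32/16) / ln(731/60.5) = 0.6931 / 2.4918 = 0.2782
S_new/S_old = (A_new/A_old)^z = 0.67^0.2782 = exp(0.2782 × -0.4005) = 0.8946
Fraction lost = 1 − 0.8946 = 0.1054

10.5%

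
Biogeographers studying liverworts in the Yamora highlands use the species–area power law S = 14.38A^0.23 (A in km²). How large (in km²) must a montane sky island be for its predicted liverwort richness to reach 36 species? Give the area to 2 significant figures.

54 km²

36 = 14.38 × A^0.23  ⇒  A^0.23 = 36/14.38 = 2.503
ln A = ln(2.503) / 0.23 = 0.9177 / 0.23 = 3.9899
A = e^3.9899 ≈ 54.05 km²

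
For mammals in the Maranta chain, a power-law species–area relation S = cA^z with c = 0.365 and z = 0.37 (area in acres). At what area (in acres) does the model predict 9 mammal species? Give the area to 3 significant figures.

9 = 0.365 × A^0.37  ⇒  A^0.37 = 9/0.365 = 24.66
ln A = ln(24.66) / 0.37 = 3.2051 / 0.37 = 8.6624
A = e^8.6624 ≈ 5781 acres

5780 acres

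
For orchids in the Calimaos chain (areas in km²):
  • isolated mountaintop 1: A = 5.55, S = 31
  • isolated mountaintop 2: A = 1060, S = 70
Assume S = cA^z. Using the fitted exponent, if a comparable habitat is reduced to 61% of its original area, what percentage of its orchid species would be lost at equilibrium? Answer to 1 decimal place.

7.4%

z = ln(70/31) / ln(1060/5.55) = 0.8145 / 5.2522 = 0.1551
S_new/S_old = (A_new/A_old)^z = 0.61^0.1551 = exp(0.1551 × -0.4943) = 0.9262
Fraction lost = 1 − 0.9262 = 0.07379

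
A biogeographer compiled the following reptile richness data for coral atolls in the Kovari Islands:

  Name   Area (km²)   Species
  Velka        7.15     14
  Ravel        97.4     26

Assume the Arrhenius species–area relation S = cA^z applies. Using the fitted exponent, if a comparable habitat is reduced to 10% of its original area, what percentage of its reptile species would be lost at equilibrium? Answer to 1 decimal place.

42.1%

z = ln(26/14) / ln(97.4/7.15) = 0.6190 / 2.6117 = 0.2370
S_new/S_old = (A_new/A_old)^z = 0.1^0.2370 = exp(0.2370 × -2.3026) = 0.5794
Fraction lost = 1 − 0.5794 = 0.4206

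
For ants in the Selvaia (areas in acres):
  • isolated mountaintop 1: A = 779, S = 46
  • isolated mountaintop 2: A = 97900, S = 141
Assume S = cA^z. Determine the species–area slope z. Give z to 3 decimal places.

Taking logs: ln S = ln c + z ln A, so z = (ln S₂ − ln S₁)/(ln A₂ − ln A₁).
z = ln(141/46) / ln(97900/779) = ln(3.065) / ln(125.7) = 1.1201 / 4.8337 = 0.2317

0.232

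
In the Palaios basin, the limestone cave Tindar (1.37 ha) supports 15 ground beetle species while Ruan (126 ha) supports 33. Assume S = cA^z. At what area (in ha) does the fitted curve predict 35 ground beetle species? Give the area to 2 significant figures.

180 ha

z = ln(33/15) / ln(126/1.37) = 0.7885 / 4.5215 = 0.1744
c = 15 / 1.37^0.1744 = 15 / 1.056 = 14.2
A = (35/14.2)^(1/0.1744) ⇒ ln A = ln(2.465)/0.1744 = 5.1737
A = e^5.1737 ≈ 176.6 ha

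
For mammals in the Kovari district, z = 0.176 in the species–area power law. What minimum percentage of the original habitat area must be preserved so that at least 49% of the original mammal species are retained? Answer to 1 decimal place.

Need (A_new/A_old)^0.176 = 0.49, so A_new/A_old = 0.49^(1/0.176) = 0.49^5.682
ln(A_new/A_old) = ln 0.49 / 0.176 = -0.7133 / 0.176 = -4.0531
A_new/A_old = e^-4.0531 ≈ 0.01737

1.7%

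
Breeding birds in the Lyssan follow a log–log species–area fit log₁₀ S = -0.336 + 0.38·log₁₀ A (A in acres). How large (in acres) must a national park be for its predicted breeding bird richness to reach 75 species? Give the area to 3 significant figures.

659000 acres

75 = 0.4613 × A^0.38  ⇒  A^0.38 = 75/0.4613 = 162.6
ln A = ln(162.6) / 0.38 = 5.0912 / 0.38 = 13.3978
A = e^13.3978 ≈ 658540 acres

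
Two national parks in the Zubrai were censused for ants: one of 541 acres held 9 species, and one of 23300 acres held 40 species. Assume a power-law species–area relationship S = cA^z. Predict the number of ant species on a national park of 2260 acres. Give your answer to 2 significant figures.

z = ln(40/9) / ln(23300/541) = 1.4917 / 3.7628 = 0.3964
c = 9 / 541^0.3964 = 9 / 12.12 = 0.7426
S₃ = 0.7426 × 2260^0.3964 = 0.7426 × 21.36 ≈ 15.86

16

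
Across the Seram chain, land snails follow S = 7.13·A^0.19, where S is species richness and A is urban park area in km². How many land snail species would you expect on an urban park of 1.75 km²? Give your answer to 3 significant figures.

7.93

S = 7.13 × 1.75^0.19 = 7.13 × 1.112 ≈ 7.93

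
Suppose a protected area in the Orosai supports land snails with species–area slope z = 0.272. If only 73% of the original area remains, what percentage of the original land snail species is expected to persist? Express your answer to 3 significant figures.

91.8%

S_new/S_old = (A_new/A_old)^z = 0.73^0.272
= exp(0.272 × ln 0.73) = exp(0.272 × -0.3147) = exp(-0.0856) ≈ 0.918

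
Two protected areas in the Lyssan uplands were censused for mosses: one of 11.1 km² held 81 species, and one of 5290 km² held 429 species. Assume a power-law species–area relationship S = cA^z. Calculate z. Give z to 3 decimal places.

0.270

Taking logs: ln S = ln c + z ln A, so z = (ln S₂ − ln S₁)/(ln A₂ − ln A₁).
z = ln(429/81) / ln(5290/11.1) = ln(5.296) / ln(476.6) = 1.6670 / 6.1666 = 0.2703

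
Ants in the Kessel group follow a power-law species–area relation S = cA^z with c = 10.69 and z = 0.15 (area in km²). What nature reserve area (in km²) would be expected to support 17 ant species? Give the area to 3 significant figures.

22.0 km²

17 = 10.69 × A^0.15  ⇒  A^0.15 = 17/10.69 = 1.59
ln A = ln(1.59) / 0.15 = 0.4639 / 0.15 = 3.0927
A = e^3.0927 ≈ 22.04 km²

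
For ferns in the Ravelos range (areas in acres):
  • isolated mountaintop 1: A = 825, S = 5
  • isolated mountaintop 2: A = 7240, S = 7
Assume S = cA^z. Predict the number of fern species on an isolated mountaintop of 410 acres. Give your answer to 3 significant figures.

z = ln(7/5) / ln(7240/825) = 0.3365 / 2.1720 = 0.1549
c = 5 / 825^0.1549 = 5 / 2.83 = 1.767
S₃ = 1.767 × 410^0.1549 = 1.767 × 2.54 ≈ 4.487

4.49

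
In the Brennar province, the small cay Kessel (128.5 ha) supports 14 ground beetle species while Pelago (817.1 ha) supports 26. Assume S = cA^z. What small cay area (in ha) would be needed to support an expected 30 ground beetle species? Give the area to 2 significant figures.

z = ln(26/14) / ln(817.1/128.5) = 0.6190 / 1.8498 = 0.3346
c = 14 / 128.5^0.3346 = 14 / 5.079 = 2.757
A = (30/2.757)^(1/0.3346) ⇒ ln A = ln(10.88)/0.3346 = 7.1334
A = e^7.1334 ≈ 1253 ha

1300 ha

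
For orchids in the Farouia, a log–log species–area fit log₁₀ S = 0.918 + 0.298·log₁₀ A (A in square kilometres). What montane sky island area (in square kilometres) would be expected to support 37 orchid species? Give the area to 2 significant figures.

150 square kilometres

37 = 8.279 × A^0.298  ⇒  A^0.298 = 37/8.279 = 4.469
ln A = ln(4.469) / 0.298 = 1.4971 / 0.298 = 5.0240
A = e^5.0240 ≈ 152 square kilometres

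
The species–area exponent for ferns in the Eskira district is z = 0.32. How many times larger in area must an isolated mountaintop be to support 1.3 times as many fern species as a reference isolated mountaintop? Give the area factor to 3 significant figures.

2.27

(A₂/A₁)^0.32 = 1.3, so A₂/A₁ = 1.3^(1/0.32) = 1.3^3.125
ln(A₂/A₁) = ln 1.3 / 0.32 = 0.2624 / 0.32 = 0.8199
A₂/A₁ = e^0.8199 ≈ 2.27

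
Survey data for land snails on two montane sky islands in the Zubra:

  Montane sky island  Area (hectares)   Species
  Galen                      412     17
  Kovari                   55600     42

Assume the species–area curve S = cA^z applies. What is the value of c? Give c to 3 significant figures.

z = ln(S₂/S₁) / ln(A₂/A₁) = ln(42/17) / ln(55600/412) = 0.9045 / 4.9049 = 0.1844
c = S₁ / A₁^z = 17 / 412^0.1844 = 17 / 3.035 = 5.601

5.60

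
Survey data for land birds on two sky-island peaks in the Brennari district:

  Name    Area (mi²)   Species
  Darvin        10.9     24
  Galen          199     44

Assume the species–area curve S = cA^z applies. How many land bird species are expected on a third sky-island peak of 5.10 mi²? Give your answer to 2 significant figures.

20

z = ln(44/24) / ln(199/10.9) = 0.6061 / 2.9045 = 0.2087
c = 24 / 10.9^0.2087 = 24 / 1.646 = 14.58
S₃ = 14.58 × 5.1^0.2087 = 14.58 × 1.405 ≈ 20.48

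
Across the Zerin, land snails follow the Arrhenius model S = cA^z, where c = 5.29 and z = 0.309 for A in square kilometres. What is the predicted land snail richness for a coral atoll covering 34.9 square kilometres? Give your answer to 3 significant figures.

15.9

S = 5.29 × 34.9^0.309
ln S = ln 5.29 + 0.309 × ln 34.9 = 1.6658 + 0.309 × 3.5525 = 2.7635
S = e^2.7635 ≈ 15.86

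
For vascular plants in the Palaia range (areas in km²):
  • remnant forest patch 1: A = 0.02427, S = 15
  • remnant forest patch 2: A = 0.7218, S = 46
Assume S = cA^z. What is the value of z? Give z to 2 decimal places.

Taking logs: ln S = ln c + z ln A, so z = (ln S₂ − ln S₁)/(ln A₂ − ln A₁).
z = ln(46/15) / ln(0.7218/0.02427) = ln(3.067) / ln(29.74) = 1.1206 / 3.3925 = 0.3303

0.33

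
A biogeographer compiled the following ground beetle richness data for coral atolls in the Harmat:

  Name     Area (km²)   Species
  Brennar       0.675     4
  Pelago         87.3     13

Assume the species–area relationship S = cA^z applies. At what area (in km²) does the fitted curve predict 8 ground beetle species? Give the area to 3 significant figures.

z = ln(13/4) / ln(87.3/0.675) = 1.1787 / 4.8624 = 0.2424
c = 4 / 0.675^0.2424 = 4 / 0.9091 = 4.4
A = (8/4.4)^(1/0.2424) ⇒ ln A = ln(1.818)/0.2424 = 2.4664
A = e^2.4664 ≈ 11.78 km²

11.8 km²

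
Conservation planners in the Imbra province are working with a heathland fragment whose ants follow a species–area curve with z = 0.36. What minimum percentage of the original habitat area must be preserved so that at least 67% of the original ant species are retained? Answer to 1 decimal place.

32.9%

Need (A_new/A_old)^0.36 = 0.67, so A_new/A_old = 0.67^(1/0.36) = 0.67^2.778
ln(A_new/A_old) = ln 0.67 / 0.36 = -0.4005 / 0.36 = -1.1124
A_new/A_old = e^-1.1124 ≈ 0.3288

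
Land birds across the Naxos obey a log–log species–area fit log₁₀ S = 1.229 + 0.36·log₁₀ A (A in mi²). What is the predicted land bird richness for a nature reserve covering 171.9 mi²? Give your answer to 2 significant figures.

S = 16.94 × 171.9^0.36
ln S = ln 16.94 + 0.36 × ln 171.9 = 2.8299 + 0.36 × 5.1469 = 4.6828
S = e^4.6828 ≈ 108.1

110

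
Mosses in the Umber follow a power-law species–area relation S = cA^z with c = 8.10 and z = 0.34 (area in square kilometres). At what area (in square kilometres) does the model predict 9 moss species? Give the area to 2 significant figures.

9 = 8.1 × A^0.34  ⇒  A^0.34 = 9/8.1 = 1.111
ln A = ln(1.111) / 0.34 = 0.1054 / 0.34 = 0.3099
A = e^0.3099 ≈ 1.363 square kilometres

1.4 square kilometres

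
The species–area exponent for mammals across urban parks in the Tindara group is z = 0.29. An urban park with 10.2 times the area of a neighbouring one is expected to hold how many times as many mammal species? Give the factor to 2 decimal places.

S₂/S₁ = (A₂/A₁)^z = 10.2^0.29
ln(S₂/S₁) = 0.29 × ln 10.2 = 0.29 × 2.3224 = 0.6735
S₂/S₁ = e^0.6735 ≈ 1.961

1.96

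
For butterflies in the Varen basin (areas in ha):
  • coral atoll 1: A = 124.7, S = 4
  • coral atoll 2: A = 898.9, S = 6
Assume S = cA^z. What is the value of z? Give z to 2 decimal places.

0.21

Taking logs: ln S = ln c + z ln A, so z = (ln S₂ − ln S₁)/(ln A₂ − ln A₁).
z = ln(6/4) / ln(898.9/124.7) = ln(1.5) / ln(7.209) = 0.4055 / 1.9753 = 0.2053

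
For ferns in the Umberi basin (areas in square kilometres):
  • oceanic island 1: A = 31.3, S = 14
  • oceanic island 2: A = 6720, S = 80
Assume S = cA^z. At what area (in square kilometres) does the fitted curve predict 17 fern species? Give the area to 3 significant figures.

z = ln(80/14) / ln(6720/31.3) = 1.7430 / 5.3692 = 0.3246
c = 14 / 31.3^0.3246 = 14 / 3.058 = 4.578
A = (17/4.578)^(1/0.3246) ⇒ ln A = ln(3.714)/0.3246 = 4.0417
A = e^4.0417 ≈ 56.92 square kilometres

56.9 square kilometres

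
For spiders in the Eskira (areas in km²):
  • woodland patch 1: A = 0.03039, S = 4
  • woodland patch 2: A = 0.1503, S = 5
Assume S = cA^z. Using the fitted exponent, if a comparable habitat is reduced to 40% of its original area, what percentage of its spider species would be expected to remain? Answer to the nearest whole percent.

88%

z = ln(5/4) / ln(0.1503/0.03039) = 0.2231 / 1.5985 = 0.1396
S_new/S_old = (A_new/A_old)^z = 0.4^0.1396 = exp(0.1396 × -0.9163) = 0.8799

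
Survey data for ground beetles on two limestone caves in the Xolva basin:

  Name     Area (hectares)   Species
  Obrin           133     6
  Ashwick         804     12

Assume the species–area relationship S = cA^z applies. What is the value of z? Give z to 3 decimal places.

Taking logs: ln S = ln c + z ln A, so z = (ln S₂ − ln S₁)/(ln A₂ − ln A₁).
z = ln(12/6) / ln(804/133) = ln(2) / ln(6.045) = 0.6931 / 1.7993 = 0.3852

0.385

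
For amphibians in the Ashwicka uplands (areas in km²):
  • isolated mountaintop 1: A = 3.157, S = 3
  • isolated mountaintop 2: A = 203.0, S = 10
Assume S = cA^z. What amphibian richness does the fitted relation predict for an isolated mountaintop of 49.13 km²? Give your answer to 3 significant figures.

z = ln(10/3) / ln(203/3.157) = 1.2040 / 4.1636 = 0.2892
c = 3 / 3.157^0.2892 = 3 / 1.394 = 2.152
S₃ = 2.152 × 49.13^0.2892 = 2.152 × 3.084 ≈ 6.635

6.63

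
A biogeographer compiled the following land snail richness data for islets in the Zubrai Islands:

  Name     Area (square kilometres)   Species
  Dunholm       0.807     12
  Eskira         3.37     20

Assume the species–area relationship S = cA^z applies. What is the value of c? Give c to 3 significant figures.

13.0

z = ln(S₂/S₁) / ln(A₂/A₁) = ln(20/12) / ln(3.37/0.807) = 0.5108 / 1.4293 = 0.3574
c = S₁ / A₁^z = 12 / 0.807^0.3574 = 12 / 0.9262 = 12.96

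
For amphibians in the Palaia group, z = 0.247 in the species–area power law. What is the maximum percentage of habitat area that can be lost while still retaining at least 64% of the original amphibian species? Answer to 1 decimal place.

83.6%

Need (A_new/A_old)^0.247 = 0.64, so A_new/A_old = 0.64^(1/0.247) = 0.64^4.049
ln(A_new/A_old) = ln 0.64 / 0.247 = -0.4463 / 0.247 = -1.8068
A_new/A_old = e^-1.8068 ≈ 0.1642
Fraction that can be lost = 1 − 0.1642 = 0.8358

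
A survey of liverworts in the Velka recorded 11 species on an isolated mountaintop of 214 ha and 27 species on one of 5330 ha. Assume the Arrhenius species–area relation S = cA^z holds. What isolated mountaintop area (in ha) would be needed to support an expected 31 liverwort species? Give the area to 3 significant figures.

8740 ha

z = ln(27/11) / ln(5330/214) = 0.8979 / 3.2151 = 0.2793
c = 11 / 214^0.2793 = 11 / 4.476 = 2.458
A = (31/2.458)^(1/0.2793) ⇒ ln A = ln(12.61)/0.2793 = 9.0758
A = e^9.0758 ≈ 8741 ha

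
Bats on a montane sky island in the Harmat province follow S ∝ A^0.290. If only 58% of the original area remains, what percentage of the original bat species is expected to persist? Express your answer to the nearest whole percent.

85%

S_new/S_old = (A_new/A_old)^z = 0.58^0.29
= exp(0.29 × ln 0.58) = exp(0.29 × -0.5447) = exp(-0.1580) ≈ 0.8539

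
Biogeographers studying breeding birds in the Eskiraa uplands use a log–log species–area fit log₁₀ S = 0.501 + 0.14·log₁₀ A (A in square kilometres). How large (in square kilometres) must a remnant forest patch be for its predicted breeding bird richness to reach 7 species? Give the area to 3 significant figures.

287 square kilometres

7 = 3.17 × A^0.14  ⇒  A^0.14 = 7/3.17 = 2.209
ln A = ln(2.209) / 0.14 = 0.7923 / 0.14 = 5.6594
A = e^5.6594 ≈ 287 square kilometres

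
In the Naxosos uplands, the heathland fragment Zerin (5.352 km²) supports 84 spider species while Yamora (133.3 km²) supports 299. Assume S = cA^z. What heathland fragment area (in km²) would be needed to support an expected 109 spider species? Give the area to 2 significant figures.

z = ln(299/84) / ln(133.3/5.352) = 1.2696 / 3.2151 = 0.3949
c = 84 / 5.352^0.3949 = 84 / 1.939 = 43.31
A = (109/43.31)^(1/0.3949) ⇒ ln A = ln(2.517)/0.3949 = 2.3372
A = e^2.3372 ≈ 10.35 km²

10 km²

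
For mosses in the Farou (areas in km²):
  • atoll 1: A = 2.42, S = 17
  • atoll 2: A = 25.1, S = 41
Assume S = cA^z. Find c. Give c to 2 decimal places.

12.19

z = ln(S₂/S₁) / ln(A₂/A₁) = ln(41/17) / ln(25.1/2.42) = 0.8804 / 2.3391 = 0.3764
c = S₁ / A₁^z = 17 / 2.42^0.3764 = 17 / 1.395 = 12.19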